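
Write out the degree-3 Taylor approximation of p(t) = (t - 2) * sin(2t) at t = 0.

8*t^3/3 + 2*t^2 - 4*t

Shift and add copies of the series according to the polynomial's terms.
p(0) = 0
p′(0) = -4
p′′(0) = 4
p′′′(0) = 16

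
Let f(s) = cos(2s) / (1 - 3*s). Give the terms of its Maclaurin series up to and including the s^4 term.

Expand 1/(denominator) as a geometric series and multiply by the numerator's series.
[s^0] = 1;  [s^1] = 3;  [s^2] = 7;  [s^3] = 21;  [s^4] = 191/3.

191*s^4/3 + 21*s^3 + 7*s^2 + 3*s + 1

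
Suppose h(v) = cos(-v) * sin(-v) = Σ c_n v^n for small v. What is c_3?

2/3

Multiply the two series term by term and collect like powers.
h(0) = 0
h′(0) = -1
h′′(0) = 0
h′′′(0) = 4
Then c_k = h^(k)(0)/k! gives each Taylor coefficient.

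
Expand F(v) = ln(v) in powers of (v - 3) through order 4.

F(3) = ln(3)
F′(3) = 1/3
F′′(3) = -1/9
F′′′(3) = 2/27
F^(4)(3) = -2/27

-(v - 3)^4/324 + (v - 3)^3/81 - (v - 3)^2/18 + (v - 3)/3 + ln(3)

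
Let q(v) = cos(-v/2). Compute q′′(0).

Apply the Taylor formula c_k = f^(k)(a)/k!.
The coefficient of v^2 in the expansion is -1/8, so q′′(0) = 2! * (-1/8) = -1/4.

-1/4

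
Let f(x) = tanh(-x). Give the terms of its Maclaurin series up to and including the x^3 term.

Compute the successive derivatives at the expansion point and divide by k!.
f(0) = 0
f′(0) = -1
f′′(0) = 0
f′′′(0) = 2

x^3/3 - x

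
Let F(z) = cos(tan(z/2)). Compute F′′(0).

-1/4

Let u equal the inner series; expand the outer function in u and truncate.
The coefficient of z^2 in the expansion is -1/8, so F′′(0) = 2! * (-1/8) = -1/4.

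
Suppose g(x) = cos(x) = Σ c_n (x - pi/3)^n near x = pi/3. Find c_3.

Compute the successive derivatives at the expansion point and divide by k!.
g(pi/3) = 1/2
g′(pi/3) = -sqrt(3)/2
g′′(pi/3) = -1/2
g′′′(pi/3) = sqrt(3)/2
Dividing each by k! gives the coefficients c_0, ..., c_3.

sqrt(3)/12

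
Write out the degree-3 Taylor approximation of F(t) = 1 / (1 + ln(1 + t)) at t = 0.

Use the geometric series for the reciprocal, then substitute.
F(0) = 1
F′(0) = -1
F′′(0) = 3
F′′′(0) = -14
The Taylor polynomial is Σ F^(k)(0)/k! · t^k.

-7*t^3/3 + 3*t^2/2 - t + 1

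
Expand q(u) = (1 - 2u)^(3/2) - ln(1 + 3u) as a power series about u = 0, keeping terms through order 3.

Combine the two series term by term.

-17*u^3/2 + 6*u^2 - 6*u + 1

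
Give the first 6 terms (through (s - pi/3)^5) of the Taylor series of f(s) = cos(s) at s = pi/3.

f(pi/3) = 1/2
f′(pi/3) = -sqrt(3)/2
f′′(pi/3) = -1/2
f′′′(pi/3) = sqrt(3)/2
f^(4)(pi/3) = 1/2
f^(5)(pi/3) = -sqrt(3)/2
The Taylor polynomial is Σ f^(k)(pi/3)/k! · (s - pi/3)^k.

-sqrt(3)*(s - pi/3)^5/240 + (s - pi/3)^4/48 + sqrt(3)*(s - pi/3)^3/12 - (s - pi/3)^2/4 - sqrt(3)*(s - pi/3)/2 + 1/2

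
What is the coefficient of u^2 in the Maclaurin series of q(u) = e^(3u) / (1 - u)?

Take the Cauchy product of the two expansions.
q(0) = 1
q′(0) = 4
q′′(0) = 17
Then c_k = q^(k)(0)/k! gives each Taylor coefficient.

17/2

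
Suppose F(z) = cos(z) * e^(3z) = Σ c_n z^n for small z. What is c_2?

Take the Cauchy product of the two expansions.

4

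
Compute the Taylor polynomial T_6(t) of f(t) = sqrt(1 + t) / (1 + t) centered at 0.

Take the Cauchy product of the two expansions.
[t^0] = 1;  [t^1] = -1/2;  [t^2] = 3/8;  [t^3] = -5/16;  [t^4] = 35/128;  [t^5] = -63/256;  [t^6] = 231/1024.

231*t^6/1024 - 63*t^5/256 + 35*t^4/128 - 5*t^3/16 + 3*t^2/8 - t/2 + 1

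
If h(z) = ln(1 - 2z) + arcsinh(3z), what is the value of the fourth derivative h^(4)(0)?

-96

Expand each term separately and add.
From the series, [z^4] h = -4; multiply by 4! = 24 to get -96.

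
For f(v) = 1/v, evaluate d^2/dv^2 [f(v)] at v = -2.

Differentiate repeatedly and evaluate at the center.
The coefficient of (v + 2)^2 in the expansion is -1/8, so f′′(-2) = 2! * (-1/8) = -1/4.

-1/4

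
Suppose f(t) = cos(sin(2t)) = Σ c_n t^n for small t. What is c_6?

Substitute the inner expansion into the outer series and collect powers.
So c_6 = f^(6)(0)/6! = -148/45.

-148/45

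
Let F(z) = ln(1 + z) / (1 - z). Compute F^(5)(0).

94

Use 1/(1 - r) = Σ r^k on the denominator, then take the Cauchy product.
The coefficient of z^5 in the expansion is 47/60, so F^(5)(0) = 5! * (47/60) = 94.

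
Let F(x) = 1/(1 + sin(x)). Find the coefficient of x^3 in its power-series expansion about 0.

Compose series: expand the inner function first, then feed it into the outer expansion.
F(0) = 1
F′(0) = -1
F′′(0) = 2
F′′′(0) = -5
The Taylor polynomial is Σ F^(k)(0)/k! · x^k.

-5/6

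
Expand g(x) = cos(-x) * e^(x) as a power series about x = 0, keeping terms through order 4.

Expand each factor separately, then convolve coefficients.
g(0) = 1
g′(0) = 1
g′′(0) = 0
g′′′(0) = -2
g^(4)(0) = -4

-x^4/6 - x^3/3 + x + 1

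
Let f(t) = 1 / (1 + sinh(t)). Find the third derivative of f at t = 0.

Expand as Σ (-1)^k u^k with u equal to the inner function's series.
The coefficient of t^3 in the expansion is -7/6, so f′′′(0) = 3! * (-7/6) = -7.

-7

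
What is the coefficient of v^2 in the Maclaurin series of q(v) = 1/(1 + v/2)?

q(0) = 1
q′(0) = -1/2
q′′(0) = 1/2
The Taylor polynomial is Σ q^(k)(0)/k! · v^k.

1/4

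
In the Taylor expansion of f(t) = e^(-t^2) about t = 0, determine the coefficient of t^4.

Use the known series and substitute for the argument.
[t^0] = 1;  [t^1] = 0;  [t^2] = -1;  [t^3] = 0;  [t^4] = 1/2.
So c_4 = f^(4)(0)/4! = 1/2.

1/2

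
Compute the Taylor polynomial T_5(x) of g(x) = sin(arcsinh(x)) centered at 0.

Plug the Maclaurin series of the inner function into that of the outer and collect terms.

x^5/6 - x^3/3 + x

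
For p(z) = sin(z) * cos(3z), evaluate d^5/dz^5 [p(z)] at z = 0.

496

Write out both Maclaurin series and multiply, keeping only the needed powers.
The coefficient of z^5 in the expansion is 62/15, so p^(5)(0) = 5! * (62/15) = 496.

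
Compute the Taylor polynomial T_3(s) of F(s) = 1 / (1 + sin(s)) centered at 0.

Use the geometric series for the reciprocal, then substitute.
F(0) = 1
F′(0) = -1
F′′(0) = 2
F′′′(0) = -5

-5*s^3/6 + s^2 - s + 1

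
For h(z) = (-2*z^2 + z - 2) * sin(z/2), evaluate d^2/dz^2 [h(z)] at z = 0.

Multiply each power in the prefactor through the base expansion.
From the series, [z^2] h = 1/2; multiply by 2! = 2 to get 1.

1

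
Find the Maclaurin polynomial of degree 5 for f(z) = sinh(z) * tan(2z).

Expand each factor separately, then convolve coefficients.
f(0) = 0
f′(0) = 0
f′′(0) = 4
f′′′(0) = 0
f^(4)(0) = 72
f^(5)(0) = 0

3*z^4 + 2*z^2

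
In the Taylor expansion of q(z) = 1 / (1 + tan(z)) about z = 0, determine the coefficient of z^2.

1

Use the geometric series for the reciprocal, then substitute.
q(0) = 1
q′(0) = -1
q′′(0) = 2
So c_2 = q′′(0)/2! = 1.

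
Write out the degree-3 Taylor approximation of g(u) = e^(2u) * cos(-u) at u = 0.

Write out both Maclaurin series and multiply, keeping only the needed powers.
g(0) = 1
g′(0) = 2
g′′(0) = 3
g′′′(0) = 2

u^3/3 + 3*u^2/2 + 2*u + 1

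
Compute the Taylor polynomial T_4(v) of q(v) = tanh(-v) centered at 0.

Differentiate repeatedly and evaluate at the center.
q(0) = 0
q′(0) = -1
q′′(0) = 0
q′′′(0) = 2
q^(4)(0) = 0
Dividing each by k! gives the coefficients c_0, ..., c_4.

v^3/3 - v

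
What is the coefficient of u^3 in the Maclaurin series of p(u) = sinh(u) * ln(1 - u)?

Multiply the two series term by term and collect like powers.
p(0) = 0
p′(0) = 0
p′′(0) = -2
p′′′(0) = -3
So c_3 = p′′′(0)/3! = -1/2.

-1/2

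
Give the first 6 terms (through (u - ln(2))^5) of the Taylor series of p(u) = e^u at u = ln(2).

Compute the successive derivatives at the expansion point and divide by k!.
p(ln(2)) = 2
p′(ln(2)) = 2
p′′(ln(2)) = 2
p′′′(ln(2)) = 2
p^(4)(ln(2)) = 2
p^(5)(ln(2)) = 2
The Taylor polynomial is Σ p^(k)(ln(2))/k! · (u - ln(2))^k.

(u - ln(2))^5/60 + (u - ln(2))^4/12 + (u - ln(2))^3/3 + (u - ln(2))^2 + 2*(u - ln(2)) + 2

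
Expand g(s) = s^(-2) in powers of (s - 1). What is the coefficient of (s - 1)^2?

3

[(s - 1)^0] = 1;  [(s - 1)^1] = -2;  [(s - 1)^2] = 3.
So c_2 = g′′(1)/2! = 3.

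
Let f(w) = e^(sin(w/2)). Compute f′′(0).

1/4

Compose series: expand the inner function first, then feed it into the outer expansion.
The coefficient of w^2 in the expansion is 1/8, so f′′(0) = 2! * (1/8) = 1/4.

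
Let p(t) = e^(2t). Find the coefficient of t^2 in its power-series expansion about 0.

2

p(0) = 1
p′(0) = 2
p′′(0) = 4
So c_2 = p′′(0)/2! = 2.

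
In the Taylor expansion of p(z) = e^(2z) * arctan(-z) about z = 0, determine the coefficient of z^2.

Take the Cauchy product of the two expansions.
p(0) = 0
p′(0) = -1
p′′(0) = -4

-2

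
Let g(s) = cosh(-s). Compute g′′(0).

The coefficient of s^2 in the expansion is 1/2, so g′′(0) = 2! * (1/2) = 1.

1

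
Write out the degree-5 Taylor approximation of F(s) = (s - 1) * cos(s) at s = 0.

s^5/24 - s^4/24 - s^3/2 + s^2/2 + s - 1

Distribute the polynomial across the series and collect like powers.
F(0) = -1
F′(0) = 1
F′′(0) = 1
F′′′(0) = -3
F^(4)(0) = -1
F^(5)(0) = 5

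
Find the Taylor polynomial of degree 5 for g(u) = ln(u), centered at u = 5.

(u - 5)^5/15625 - (u - 5)^4/2500 + (u - 5)^3/375 - (u - 5)^2/50 + (u - 5)/5 + ln(5)

g(5) = ln(5)
g′(5) = 1/5
g′′(5) = -1/25
g′′′(5) = 2/125
g^(4)(5) = -6/625
g^(5)(5) = 24/3125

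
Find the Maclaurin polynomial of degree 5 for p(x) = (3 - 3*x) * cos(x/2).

-x^5/128 + x^4/128 + 3*x^3/8 - 3*x^2/8 - 3*x + 3

Multiply each power in the prefactor through the base expansion.
p(0) = 3
p′(0) = -3
p′′(0) = -3/4
p′′′(0) = 9/4
p^(4)(0) = 3/16
p^(5)(0) = -15/16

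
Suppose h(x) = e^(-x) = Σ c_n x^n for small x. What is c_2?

1/2

[x^0] = 1;  [x^1] = -1;  [x^2] = 1/2.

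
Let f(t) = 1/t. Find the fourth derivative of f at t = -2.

-3/4

Apply the Taylor formula c_k = f^(k)(a)/k!.
The coefficient of (t + 2)^4 in the expansion is -1/32, so f^(4)(-2) = 4! * (-1/32) = -3/4.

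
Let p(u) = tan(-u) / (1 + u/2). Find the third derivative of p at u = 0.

Take the Cauchy product of the two expansions.
From the series, [u^3] p = -7/12; multiply by 3! = 6 to get -7/2.

-7/2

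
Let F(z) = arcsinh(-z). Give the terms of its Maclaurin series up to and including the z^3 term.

z^3/6 - z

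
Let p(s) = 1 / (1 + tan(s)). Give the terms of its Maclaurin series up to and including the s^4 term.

5*s^4/3 - 4*s^3/3 + s^2 - s + 1

Expand as Σ (-1)^k u^k with u equal to the inner function's series.
p(0) = 1
p′(0) = -1
p′′(0) = 2
p′′′(0) = -8
p^(4)(0) = 40
Dividing each by k! gives the coefficients c_0, ..., c_4.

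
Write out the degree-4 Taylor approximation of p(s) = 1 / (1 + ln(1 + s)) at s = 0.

11*s^4/3 - 7*s^3/3 + 3*s^2/2 - s + 1

Expand as Σ (-1)^k u^k with u equal to the inner function's series.
[s^0] = 1;  [s^1] = -1;  [s^2] = 3/2;  [s^3] = -7/3;  [s^4] = 11/3.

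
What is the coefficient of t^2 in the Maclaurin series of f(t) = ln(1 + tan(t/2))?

-1/8

Substitute the inner expansion into the outer series and collect powers.
f(0) = 0
f′(0) = 1/2
f′′(0) = -1/4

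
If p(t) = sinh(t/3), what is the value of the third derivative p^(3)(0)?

From the series, [t^3] p = 1/162; multiply by 3! = 6 to get 1/27.

1/27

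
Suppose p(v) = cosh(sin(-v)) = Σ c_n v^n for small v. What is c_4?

Let u equal the inner series; expand the outer function in u and truncate.
So c_4 = p^(4)(0)/4! = -1/8.

-1/8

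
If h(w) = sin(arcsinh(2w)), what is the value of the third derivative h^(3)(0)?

Let u equal the inner series; expand the outer function in u and truncate.
The coefficient of w^3 in the expansion is -8/3, so h′′′(0) = 3! * (-8/3) = -16.

-16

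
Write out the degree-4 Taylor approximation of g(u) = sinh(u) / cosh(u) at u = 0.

Write the quotient as an unknown series and match coefficients against numerator = denominator · series.
g(0) = 0
g′(0) = 1
g′′(0) = 0
g′′′(0) = -2
g^(4)(0) = 0
The Taylor polynomial is Σ g^(k)(0)/k! · u^k.

-u^3/3 + u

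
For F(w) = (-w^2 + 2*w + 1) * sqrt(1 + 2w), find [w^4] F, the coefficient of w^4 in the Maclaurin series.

Shift and add copies of the series according to the polynomial's terms.
F(0) = 1
F′(0) = 3
F′′(0) = 1
F′′′(0) = -9
F^(4)(0) = 21
Then c_k = F^(k)(0)/k! gives each Taylor coefficient.

7/8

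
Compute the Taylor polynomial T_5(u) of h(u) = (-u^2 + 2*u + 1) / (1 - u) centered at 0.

2*u^5 + 2*u^4 + 2*u^3 + 2*u^2 + 3*u + 1

Shift and add copies of the series according to the polynomial's terms.
h(0) = 1
h′(0) = 3
h′′(0) = 4
h′′′(0) = 12
h^(4)(0) = 48
h^(5)(0) = 240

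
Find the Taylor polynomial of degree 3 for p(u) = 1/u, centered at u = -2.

-(u + 2)^3/16 - (u + 2)^2/8 - (u + 2)/4 - 1/2

Apply the Taylor formula c_k = f^(k)(a)/k!.
p(-2) = -1/2
p′(-2) = -1/4
p′′(-2) = -1/4
p′′′(-2) = -3/8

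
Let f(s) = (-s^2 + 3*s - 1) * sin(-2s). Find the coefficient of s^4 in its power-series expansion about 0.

Distribute the polynomial across the series and collect like powers.
So c_4 = f^(4)(0)/4! = 4.

4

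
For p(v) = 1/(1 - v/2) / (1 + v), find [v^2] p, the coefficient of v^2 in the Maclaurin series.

Expand each factor separately, then convolve coefficients.
p(0) = 1
p′(0) = -1/2
p′′(0) = 3/2
The Taylor polynomial is Σ p^(k)(0)/k! · v^k.

3/4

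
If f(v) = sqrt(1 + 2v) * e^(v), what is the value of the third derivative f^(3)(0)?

4

Multiply the two series term by term and collect like powers.
From the series, [v^3] f = 2/3; multiply by 3! = 6 to get 4.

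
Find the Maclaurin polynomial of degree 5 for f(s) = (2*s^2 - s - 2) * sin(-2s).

16*s^5/5 - 4*s^4/3 - 20*s^3/3 + 2*s^2 + 4*s

Multiply each power in the prefactor through the base expansion.
[s^0] = 0;  [s^1] = 4;  [s^2] = 2;  [s^3] = -20/3;  [s^4] = -4/3;  [s^5] = 16/5.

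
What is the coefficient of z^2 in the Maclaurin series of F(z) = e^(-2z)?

F(0) = 1
F′(0) = -2
F′′(0) = 4
The Taylor polynomial is Σ F^(k)(0)/k! · z^k.

2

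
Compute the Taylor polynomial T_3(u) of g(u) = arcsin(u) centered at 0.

u^3/6 + u

Differentiate repeatedly and evaluate at the center.
g(0) = 0
g′(0) = 1
g′′(0) = 0
g′′′(0) = 1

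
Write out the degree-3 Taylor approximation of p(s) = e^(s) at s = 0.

s^3/6 + s^2/2 + s + 1

p(0) = 1
p′(0) = 1
p′′(0) = 1
p′′′(0) = 1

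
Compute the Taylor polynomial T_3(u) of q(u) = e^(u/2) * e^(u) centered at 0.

9*u^3/16 + 9*u^2/8 + 3*u/2 + 1

Take the Cauchy product of the two expansions.
q(0) = 1
q′(0) = 3/2
q′′(0) = 9/4
q′′′(0) = 27/8
Then c_k = q^(k)(0)/k! gives each Taylor coefficient.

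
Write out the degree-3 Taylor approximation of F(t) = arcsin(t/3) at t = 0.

t^3/162 + t/3

Use the known series and substitute for the argument.
F(0) = 0
F′(0) = 1/3
F′′(0) = 0
F′′′(0) = 1/27
Dividing each by k! gives the coefficients c_0, ..., c_3.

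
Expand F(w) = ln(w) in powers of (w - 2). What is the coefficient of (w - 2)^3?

F(2) = ln(2)
F′(2) = 1/2
F′′(2) = -1/4
F′′′(2) = 1/4
So c_3 = F′′′(2)/3! = 1/24.

1/24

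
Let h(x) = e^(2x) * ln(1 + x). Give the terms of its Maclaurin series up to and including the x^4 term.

3*x^4/4 + 4*x^3/3 + 3*x^2/2 + x

Expand each factor separately, then convolve coefficients.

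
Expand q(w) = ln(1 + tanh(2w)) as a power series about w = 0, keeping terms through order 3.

Let u equal the inner series; expand the outer function in u and truncate.
q(0) = 0
q′(0) = 2
q′′(0) = -4
q′′′(0) = 0

-2*w^2 + 2*w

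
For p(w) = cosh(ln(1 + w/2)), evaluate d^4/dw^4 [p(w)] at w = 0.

3/4

Compose series: expand the inner function first, then feed it into the outer expansion.
The coefficient of w^4 in the expansion is 1/32, so p^(4)(0) = 4! * (1/32) = 3/4.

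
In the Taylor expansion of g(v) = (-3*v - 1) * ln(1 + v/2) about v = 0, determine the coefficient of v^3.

1/3

Multiply each power in the prefactor through the base expansion.
[v^0] = 0;  [v^1] = -1/2;  [v^2] = -11/8;  [v^3] = 1/3.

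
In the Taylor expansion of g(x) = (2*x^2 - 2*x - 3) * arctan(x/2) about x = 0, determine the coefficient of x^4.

Distribute the polynomial across the series and collect like powers.
[x^0] = 0;  [x^1] = -3/2;  [x^2] = -1;  [x^3] = 9/8;  [x^4] = 1/12.
So c_4 = g^(4)(0)/4! = 1/12.

1/12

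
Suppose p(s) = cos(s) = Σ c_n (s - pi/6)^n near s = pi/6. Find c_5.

-1/240

p(pi/6) = sqrt(3)/2
p′(pi/6) = -1/2
p′′(pi/6) = -sqrt(3)/2
p′′′(pi/6) = 1/2
p^(4)(pi/6) = sqrt(3)/2
p^(5)(pi/6) = -1/2
So c_5 = p^(5)(pi/6)/5! = -1/240.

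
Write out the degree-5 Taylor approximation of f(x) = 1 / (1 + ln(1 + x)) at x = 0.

Write 1/(1+u) = 1 - u + u^2 - u^3 + ... and substitute the series for u.

-347*x^5/60 + 11*x^4/3 - 7*x^3/3 + 3*x^2/2 - x + 1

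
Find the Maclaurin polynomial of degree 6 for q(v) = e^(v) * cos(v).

-v^5/30 - v^4/6 - v^3/3 + v + 1

Write out both Maclaurin series and multiply, keeping only the needed powers.
q(0) = 1
q′(0) = 1
q′′(0) = 0
q′′′(0) = -2
q^(4)(0) = -4
q^(5)(0) = -4
q^(6)(0) = 0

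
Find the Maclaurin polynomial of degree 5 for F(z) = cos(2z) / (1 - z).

Write out both Maclaurin series and multiply, keeping only the needed powers.
[z^0] = 1;  [z^1] = 1;  [z^2] = -1;  [z^3] = -1;  [z^4] = -1/3;  [z^5] = -1/3.

-z^5/3 - z^4/3 - z^3 - z^2 + z + 1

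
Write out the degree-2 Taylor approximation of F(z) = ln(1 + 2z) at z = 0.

F(0) = 0
F′(0) = 2
F′′(0) = -4

-2*z^2 + 2*z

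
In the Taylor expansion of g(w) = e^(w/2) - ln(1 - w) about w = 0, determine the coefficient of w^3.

17/48

Combine the two series term by term.
g(0) = 1
g′(0) = 3/2
g′′(0) = 5/4
g′′′(0) = 17/8
So c_3 = g′′′(0)/3! = 17/48.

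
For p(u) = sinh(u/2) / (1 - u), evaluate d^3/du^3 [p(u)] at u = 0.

25/8

Take the Cauchy product of the two expansions.
From the series, [u^3] p = 25/48; multiply by 3! = 6 to get 25/8.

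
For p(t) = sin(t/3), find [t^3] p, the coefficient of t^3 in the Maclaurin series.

-1/162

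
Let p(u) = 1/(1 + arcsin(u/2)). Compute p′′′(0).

-7/8

Let u equal the inner series; expand the outer function in u and truncate.
From the series, [u^3] p = -7/48; multiply by 3! = 6 to get -7/8.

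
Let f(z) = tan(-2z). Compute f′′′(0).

-16

From the series, [z^3] f = -8/3; multiply by 3! = 6 to get -16.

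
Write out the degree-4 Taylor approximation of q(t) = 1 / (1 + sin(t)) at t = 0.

Expand as Σ (-1)^k u^k with u equal to the inner function's series.
q(0) = 1
q′(0) = -1
q′′(0) = 2
q′′′(0) = -5
q^(4)(0) = 16

2*t^4/3 - 5*t^3/6 + t^2 - t + 1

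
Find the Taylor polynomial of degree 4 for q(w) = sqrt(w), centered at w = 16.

Compute the successive derivatives at the expansion point and divide by k!.

-5*(w - 16)^4/2097152 + (w - 16)^3/16384 - (w - 16)^2/512 + (w - 16)/8 + 4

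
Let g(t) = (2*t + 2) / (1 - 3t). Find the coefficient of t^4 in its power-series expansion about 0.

Multiply each power in the prefactor through the base expansion.
[t^0] = 2;  [t^1] = 8;  [t^2] = 24;  [t^3] = 72;  [t^4] = 216.
So c_4 = g^(4)(0)/4! = 216.

216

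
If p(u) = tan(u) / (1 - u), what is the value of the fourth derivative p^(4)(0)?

Take the Cauchy product of the two expansions.
The coefficient of u^4 in the expansion is 4/3, so p^(4)(0) = 4! * (4/3) = 32.

32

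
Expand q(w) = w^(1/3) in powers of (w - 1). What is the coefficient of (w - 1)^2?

Use the known series and substitute for the argument.
q(1) = 1
q′(1) = 1/3
q′′(1) = -2/9

-1/9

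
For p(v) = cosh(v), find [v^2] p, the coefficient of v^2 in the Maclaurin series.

1/2

Compute the successive derivatives at the expansion point and divide by k!.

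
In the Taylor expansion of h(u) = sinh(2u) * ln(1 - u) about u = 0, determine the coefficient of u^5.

-7/6

Expand each factor separately, then convolve coefficients.
h(0) = 0
h′(0) = 0
h′′(0) = -4
h′′′(0) = -6
h^(4)(0) = -48
h^(5)(0) = -140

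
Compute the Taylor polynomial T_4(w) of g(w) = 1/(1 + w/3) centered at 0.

Compute the successive derivatives at the expansion point and divide by k!.
[w^0] = 1;  [w^1] = -1/3;  [w^2] = 1/9;  [w^3] = -1/27;  [w^4] = 1/81.

w^4/81 - w^3/27 + w^2/9 - w/3 + 1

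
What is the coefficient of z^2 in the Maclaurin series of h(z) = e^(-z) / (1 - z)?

Multiply the numerator's expansion by the denominator's geometric series.
h(0) = 1
h′(0) = 0
h′′(0) = 1
So c_2 = h′′(0)/2! = 1/2.

1/2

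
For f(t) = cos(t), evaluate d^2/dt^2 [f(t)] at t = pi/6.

-sqrt(3)/2

The coefficient of (t - pi/6)^2 in the expansion is -sqrt(3)/4, so f′′(pi/6) = 2! * (-sqrt(3)/4) = -sqrt(3)/2.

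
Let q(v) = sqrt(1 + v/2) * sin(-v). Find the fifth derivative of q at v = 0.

-341/256

Multiply the two series term by term and collect like powers.
The coefficient of v^5 in the expansion is -341/30720, so q^(5)(0) = 5! * (-341/30720) = -341/256.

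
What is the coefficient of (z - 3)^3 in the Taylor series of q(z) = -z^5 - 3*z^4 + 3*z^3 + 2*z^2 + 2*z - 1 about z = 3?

-123

q(3) = -382
q′(3) = -634
q′′(3) = -806
q′′′(3) = -738
Dividing each by k! gives the coefficients c_0, ..., c_3.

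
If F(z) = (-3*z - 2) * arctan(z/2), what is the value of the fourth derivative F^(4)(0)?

Shift and add copies of the series according to the polynomial's terms.
The coefficient of z^4 in the expansion is 1/8, so F^(4)(0) = 4! * (1/8) = 3.

3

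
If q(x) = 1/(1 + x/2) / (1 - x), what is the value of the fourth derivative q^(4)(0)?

33/2

Take the Cauchy product of the two expansions.
The coefficient of x^4 in the expansion is 11/16, so q^(4)(0) = 4! * (11/16) = 33/2.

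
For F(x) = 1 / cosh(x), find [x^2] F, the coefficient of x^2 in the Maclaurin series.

Write the quotient as an unknown series and match coefficients against numerator = denominator · series.
So c_2 = F′′(0)/2! = -1/2.

-1/2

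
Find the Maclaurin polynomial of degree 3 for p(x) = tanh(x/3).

-x^3/81 + x/3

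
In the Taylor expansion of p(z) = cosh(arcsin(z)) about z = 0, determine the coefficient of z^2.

1/2

Plug the Maclaurin series of the inner function into that of the outer and collect terms.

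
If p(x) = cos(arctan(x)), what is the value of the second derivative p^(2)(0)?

Substitute the inner expansion into the outer series and collect powers.
The coefficient of x^2 in the expansion is -1/2, so p′′(0) = 2! * (-1/2) = -1.

-1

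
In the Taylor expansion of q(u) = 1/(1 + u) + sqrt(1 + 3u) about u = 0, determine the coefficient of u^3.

Expand each term separately and add.
q(0) = 2
q′(0) = 1/2
q′′(0) = -1/4
q′′′(0) = 33/8
So c_3 = q′′′(0)/3! = 11/16.

11/16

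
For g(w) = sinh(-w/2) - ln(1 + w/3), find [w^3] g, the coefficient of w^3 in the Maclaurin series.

-43/1296

Combine the two series term by term.
[w^0] = 0;  [w^1] = -5/6;  [w^2] = 1/18;  [w^3] = -43/1296.
So c_3 = g′′′(0)/3! = -43/1296.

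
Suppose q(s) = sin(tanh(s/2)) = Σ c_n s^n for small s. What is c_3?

-1/16

Compose series: expand the inner function first, then feed it into the outer expansion.
q(0) = 0
q′(0) = 1/2
q′′(0) = 0
q′′′(0) = -3/8
So c_3 = q′′′(0)/3! = -1/16.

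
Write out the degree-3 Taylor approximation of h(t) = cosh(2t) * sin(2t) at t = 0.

Write out both Maclaurin series and multiply, keeping only the needed powers.
[t^0] = 0;  [t^1] = 2;  [t^2] = 0;  [t^3] = 8/3.

8*t^3/3 + 2*t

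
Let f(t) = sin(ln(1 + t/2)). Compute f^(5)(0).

-5/16

Plug the Maclaurin series of the inner function into that of the outer and collect terms.
The coefficient of t^5 in the expansion is -1/384, so f^(5)(0) = 5! * (-1/384) = -5/16.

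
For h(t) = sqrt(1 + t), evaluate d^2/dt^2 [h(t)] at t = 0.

-1/4

Use the known series and substitute for the argument.
The coefficient of t^2 in the expansion is -1/8, so h′′(0) = 2! * (-1/8) = -1/4.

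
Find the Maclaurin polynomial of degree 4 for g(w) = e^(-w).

w^4/24 - w^3/6 + w^2/2 - w + 1

[w^0] = 1;  [w^1] = -1;  [w^2] = 1/2;  [w^3] = -1/6;  [w^4] = 1/24.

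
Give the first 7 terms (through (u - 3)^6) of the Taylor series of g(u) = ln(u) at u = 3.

[(u - 3)^0] = ln(3);  [(u - 3)^1] = 1/3;  [(u - 3)^2] = -1/18;  [(u - 3)^3] = 1/81;  [(u - 3)^4] = -1/324;  [(u - 3)^5] = 1/1215;  [(u - 3)^6] = -1/4374.

-(u - 3)^6/4374 + (u - 3)^5/1215 - (u - 3)^4/324 + (u - 3)^3/81 - (u - 3)^2/18 + (u - 3)/3 + ln(3)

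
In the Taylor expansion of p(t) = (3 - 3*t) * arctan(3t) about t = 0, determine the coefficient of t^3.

-27

Distribute the polynomial across the series and collect like powers.
[t^0] = 0;  [t^1] = 9;  [t^2] = -9;  [t^3] = -27.
So c_3 = p′′′(0)/3! = -27.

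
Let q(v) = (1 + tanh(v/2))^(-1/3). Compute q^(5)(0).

13/972

Substitute the inner expansion into the outer series and collect powers.
The coefficient of v^5 in the expansion is 13/116640, so q^(5)(0) = 5! * (13/116640) = 13/972.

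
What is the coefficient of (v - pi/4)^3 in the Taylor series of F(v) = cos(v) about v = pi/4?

sqrt(2)/12

[(v - pi/4)^0] = sqrt(2)/2;  [(v - pi/4)^1] = -sqrt(2)/2;  [(v - pi/4)^2] = -sqrt(2)/4;  [(v - pi/4)^3] = sqrt(2)/12.
So c_3 = F′′′(pi/4)/3! = sqrt(2)/12.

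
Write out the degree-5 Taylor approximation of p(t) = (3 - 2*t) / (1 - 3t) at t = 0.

Distribute the polynomial across the series and collect like powers.
p(0) = 3
p′(0) = 7
p′′(0) = 42
p′′′(0) = 378
p^(4)(0) = 4536
p^(5)(0) = 68040

567*t^5 + 189*t^4 + 63*t^3 + 21*t^2 + 7*t + 3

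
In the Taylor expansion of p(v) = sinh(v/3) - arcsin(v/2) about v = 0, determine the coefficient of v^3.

Add the two expansions coefficient-wise.
p(0) = 0
p′(0) = -1/6
p′′(0) = 0
p′′′(0) = -19/216
So c_3 = p′′′(0)/3! = -19/1296.

-19/1296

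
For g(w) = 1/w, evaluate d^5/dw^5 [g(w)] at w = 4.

The coefficient of (w - 4)^5 in the expansion is -1/4096, so g^(5)(4) = 5! * (-1/4096) = -15/512.

-15/512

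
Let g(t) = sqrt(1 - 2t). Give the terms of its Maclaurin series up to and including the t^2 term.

-t^2/2 - t + 1

g(0) = 1
g′(0) = -1
g′′(0) = -1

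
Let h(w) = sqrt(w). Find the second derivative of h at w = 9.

From the series, [(w - 9)^2] h = -1/216; multiply by 2! = 2 to get -1/108.

-1/108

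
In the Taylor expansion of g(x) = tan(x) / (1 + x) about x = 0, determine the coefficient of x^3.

4/3

Write out both Maclaurin series and multiply, keeping only the needed powers.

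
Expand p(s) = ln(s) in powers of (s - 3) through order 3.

(s - 3)^3/81 - (s - 3)^2/18 + (s - 3)/3 + ln(3)

p(3) = ln(3)
p′(3) = 1/3
p′′(3) = -1/9
p′′′(3) = 2/27
Then c_k = p^(k)(3)/k! gives each Taylor coefficient.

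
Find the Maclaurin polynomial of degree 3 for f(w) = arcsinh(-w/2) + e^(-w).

Expand each term separately and add.
f(0) = 1
f′(0) = -3/2
f′′(0) = 1
f′′′(0) = -7/8

-7*w^3/48 + w^2/2 - 3*w/2 + 1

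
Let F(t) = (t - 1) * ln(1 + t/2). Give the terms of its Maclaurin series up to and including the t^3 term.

Distribute the polynomial across the series and collect like powers.
F(0) = 0
F′(0) = -1/2
F′′(0) = 5/4
F′′′(0) = -1

-t^3/6 + 5*t^2/8 - t/2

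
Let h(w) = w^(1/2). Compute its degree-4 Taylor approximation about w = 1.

Apply the Taylor formula c_k = f^(k)(a)/k!.

-5*(w - 1)^4/128 + (w - 1)^3/16 - (w - 1)^2/8 + (w - 1)/2 + 1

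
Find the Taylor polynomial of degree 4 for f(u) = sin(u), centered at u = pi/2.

(u - pi/2)^4/24 - (u - pi/2)^2/2 + 1

f(pi/2) = 1
f′(pi/2) = 0
f′′(pi/2) = -1
f′′′(pi/2) = 0
f^(4)(pi/2) = 1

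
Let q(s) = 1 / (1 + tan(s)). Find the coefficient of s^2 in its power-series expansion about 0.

Expand as Σ (-1)^k u^k with u equal to the inner function's series.
So c_2 = q′′(0)/2! = 1.

1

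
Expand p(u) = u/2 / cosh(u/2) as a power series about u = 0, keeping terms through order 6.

5*u^5/768 - u^3/16 + u/2

Invert the denominator's series and multiply.
p(0) = 0
p′(0) = 1/2
p′′(0) = 0
p′′′(0) = -3/8
p^(4)(0) = 0
p^(5)(0) = 25/32
p^(6)(0) = 0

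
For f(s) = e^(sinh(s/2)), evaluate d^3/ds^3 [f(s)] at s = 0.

Compose series: expand the inner function first, then feed it into the outer expansion.
From the series, [s^3] f = 1/24; multiply by 3! = 6 to get 1/4.

1/4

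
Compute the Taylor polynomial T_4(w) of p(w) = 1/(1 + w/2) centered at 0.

w^4/16 - w^3/8 + w^2/4 - w/2 + 1

Compute the successive derivatives at the expansion point and divide by k!.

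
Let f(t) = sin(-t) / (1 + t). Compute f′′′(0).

Multiply the two series term by term and collect like powers.
The coefficient of t^3 in the expansion is -5/6, so f′′′(0) = 3! * (-5/6) = -5.

-5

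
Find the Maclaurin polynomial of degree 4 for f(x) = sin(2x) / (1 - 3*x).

Multiply the numerator's expansion by the denominator's geometric series.
f(0) = 0
f′(0) = 2
f′′(0) = 12
f′′′(0) = 100
f^(4)(0) = 1200
The Taylor polynomial is Σ f^(k)(0)/k! · x^k.

50*x^4 + 50*x^3/3 + 6*x^2 + 2*x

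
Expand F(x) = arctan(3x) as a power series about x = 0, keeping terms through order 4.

-9*x^3 + 3*x

[x^0] = 0;  [x^1] = 3;  [x^2] = 0;  [x^3] = -9;  [x^4] = 0.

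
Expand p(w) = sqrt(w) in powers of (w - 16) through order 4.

Apply the Taylor formula c_k = f^(k)(a)/k!.

-5*(w - 16)^4/2097152 + (w - 16)^3/16384 - (w - 16)^2/512 + (w - 16)/8 + 4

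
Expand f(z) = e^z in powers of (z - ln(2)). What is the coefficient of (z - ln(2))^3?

1/3

f(ln(2)) = 2
f′(ln(2)) = 2
f′′(ln(2)) = 2
f′′′(ln(2)) = 2
So c_3 = f′′′(ln(2))/3! = 1/3.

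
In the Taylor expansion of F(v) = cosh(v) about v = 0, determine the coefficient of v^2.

F(0) = 1
F′(0) = 0
F′′(0) = 1
The Taylor polynomial is Σ F^(k)(0)/k! · v^k.

1/2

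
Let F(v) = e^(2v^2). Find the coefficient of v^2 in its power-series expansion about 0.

Compute the successive derivatives at the expansion point and divide by k!.
F(0) = 1
F′(0) = 0
F′′(0) = 4
Dividing each by k! gives the coefficients c_0, ..., c_2.

2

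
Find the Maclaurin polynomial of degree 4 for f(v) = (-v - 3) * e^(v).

Distribute the polynomial across the series and collect like powers.
[v^0] = -3;  [v^1] = -4;  [v^2] = -5/2;  [v^3] = -1;  [v^4] = -7/24.

-7*v^4/24 - v^3 - 5*v^2/2 - 4*v - 3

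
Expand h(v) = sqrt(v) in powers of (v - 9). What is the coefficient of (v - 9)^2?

-1/216

h(9) = 3
h′(9) = 1/6
h′′(9) = -1/108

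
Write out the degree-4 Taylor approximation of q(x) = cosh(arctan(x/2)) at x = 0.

Let u equal the inner series; expand the outer function in u and truncate.

-7*x^4/384 + x^2/8 + 1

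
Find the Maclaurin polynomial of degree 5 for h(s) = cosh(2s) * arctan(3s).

Write out both Maclaurin series and multiply, keeping only the needed powers.

163*s^5/5 - 3*s^3 + 3*s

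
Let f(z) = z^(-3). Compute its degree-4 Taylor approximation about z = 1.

15*(z - 1)^4 - 10*(z - 1)^3 + 6*(z - 1)^2 - 3*(z - 1) + 1

Apply the Taylor formula c_k = f^(k)(a)/k!.
f(1) = 1
f′(1) = -3
f′′(1) = 12
f′′′(1) = -60
f^(4)(1) = 360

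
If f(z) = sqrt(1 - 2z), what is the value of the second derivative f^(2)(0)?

-1

The coefficient of z^2 in the expansion is -1/2, so f′′(0) = 2! * (-1/2) = -1.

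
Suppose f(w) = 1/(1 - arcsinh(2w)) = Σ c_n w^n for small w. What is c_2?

Let u equal the inner series; expand the outer function in u and truncate.
[w^0] = 1;  [w^1] = 2;  [w^2] = 4.
So c_2 = f′′(0)/2! = 4.

4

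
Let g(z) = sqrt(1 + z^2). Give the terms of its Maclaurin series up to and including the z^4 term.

g(0) = 1
g′(0) = 0
g′′(0) = 1
g′′′(0) = 0
g^(4)(0) = -3

-z^4/8 + z^2/2 + 1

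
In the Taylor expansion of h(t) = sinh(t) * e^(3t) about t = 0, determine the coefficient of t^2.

3

Take the Cauchy product of the two expansions.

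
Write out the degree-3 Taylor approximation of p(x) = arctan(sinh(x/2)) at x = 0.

Let u equal the inner series; expand the outer function in u and truncate.

-x^3/48 + x/2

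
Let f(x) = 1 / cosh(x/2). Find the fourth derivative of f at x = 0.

Write the quotient as an unknown series and match coefficients against numerator = denominator · series.
The coefficient of x^4 in the expansion is 5/384, so f^(4)(0) = 4! * (5/384) = 5/16.

5/16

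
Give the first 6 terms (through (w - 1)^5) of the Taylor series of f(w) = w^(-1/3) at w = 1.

-91*(w - 1)^5/729 + 35*(w - 1)^4/243 - 14*(w - 1)^3/81 + 2*(w - 1)^2/9 - (w - 1)/3 + 1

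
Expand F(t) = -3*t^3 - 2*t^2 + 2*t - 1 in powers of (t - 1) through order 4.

-3*(t - 1)^3 - 11*(t - 1)^2 - 11*(t - 1) - 4

F(1) = -4
F′(1) = -11
F′′(1) = -22
F′′′(1) = -18
F^(4)(1) = 0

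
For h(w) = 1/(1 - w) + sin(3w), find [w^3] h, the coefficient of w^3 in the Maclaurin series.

-7/2

Combine the two series term by term.
h(0) = 1
h′(0) = 4
h′′(0) = 2
h′′′(0) = -21
Then c_k = h^(k)(0)/k! gives each Taylor coefficient.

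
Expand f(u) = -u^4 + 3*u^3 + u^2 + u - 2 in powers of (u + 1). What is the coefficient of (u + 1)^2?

-14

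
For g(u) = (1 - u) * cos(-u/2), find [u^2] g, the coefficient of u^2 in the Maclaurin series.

-1/8

Shift and add copies of the series according to the polynomial's terms.
g(0) = 1
g′(0) = -1
g′′(0) = -1/4
Dividing each by k! gives the coefficients c_0, ..., c_2.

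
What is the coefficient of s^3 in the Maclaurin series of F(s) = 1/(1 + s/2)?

Compute the successive derivatives at the expansion point and divide by k!.
F(0) = 1
F′(0) = -1/2
F′′(0) = 1/2
F′′′(0) = -3/4
So c_3 = F′′′(0)/3! = -1/8.

-1/8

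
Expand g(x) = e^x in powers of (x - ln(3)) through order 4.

(x - ln(3))^4/8 + (x - ln(3))^3/2 + 3*(x - ln(3))^2/2 + 3*(x - ln(3)) + 3

Compute the successive derivatives at the expansion point and divide by k!.
g(ln(3)) = 3
g′(ln(3)) = 3
g′′(ln(3)) = 3
g′′′(ln(3)) = 3
g^(4)(ln(3)) = 3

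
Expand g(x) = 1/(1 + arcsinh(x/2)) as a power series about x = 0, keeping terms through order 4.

x^4/24 - 5*x^3/48 + x^2/4 - x/2 + 1

Let u equal the inner series; expand the outer function in u and truncate.
[x^0] = 1;  [x^1] = -1/2;  [x^2] = 1/4;  [x^3] = -5/48;  [x^4] = 1/24.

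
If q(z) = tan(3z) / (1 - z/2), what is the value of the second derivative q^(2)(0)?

3

Multiply the two series term by term and collect like powers.
The coefficient of z^2 in the expansion is 3/2, so q′′(0) = 2! * (3/2) = 3.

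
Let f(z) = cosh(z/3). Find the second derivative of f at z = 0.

The coefficient of z^2 in the expansion is 1/18, so f′′(0) = 2! * (1/18) = 1/9.

1/9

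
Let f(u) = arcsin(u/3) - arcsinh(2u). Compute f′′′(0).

Add the two expansions coefficient-wise.
From the series, [u^3] f = 217/162; multiply by 3! = 6 to get 217/27.

217/27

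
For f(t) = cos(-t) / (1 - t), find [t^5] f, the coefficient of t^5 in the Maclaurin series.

13/24

Write out both Maclaurin series and multiply, keeping only the needed powers.
So c_5 = f^(5)(0)/5! = 13/24.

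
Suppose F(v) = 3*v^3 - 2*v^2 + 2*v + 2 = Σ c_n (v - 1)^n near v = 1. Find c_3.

3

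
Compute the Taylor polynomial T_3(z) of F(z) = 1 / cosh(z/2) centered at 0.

1 - z^2/8

Invert the denominator's series and multiply.
[z^0] = 1;  [z^1] = 0;  [z^2] = -1/8;  [z^3] = 0.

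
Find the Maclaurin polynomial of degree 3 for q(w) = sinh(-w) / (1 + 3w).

-55*w^3/6 + 3*w^2 - w

Multiply the two series term by term and collect like powers.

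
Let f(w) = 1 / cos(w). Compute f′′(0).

Write the quotient as an unknown series and match coefficients against numerator = denominator · series.
The coefficient of w^2 in the expansion is 1/2, so f′′(0) = 2! * (1/2) = 1.

1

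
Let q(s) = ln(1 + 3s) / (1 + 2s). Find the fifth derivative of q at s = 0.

Write out both Maclaurin series and multiply, keeping only the needed powers.
From the series, [s^5] q = 2091/10; multiply by 5! = 120 to get 25092.

25092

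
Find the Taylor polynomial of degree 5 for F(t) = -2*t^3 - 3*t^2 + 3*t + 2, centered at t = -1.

-2*(t + 1)^3 + 3*(t + 1)^2 + 3*(t + 1) - 2

F(-1) = -2
F′(-1) = 3
F′′(-1) = 6
F′′′(-1) = -12
F^(4)(-1) = 0
F^(5)(-1) = 0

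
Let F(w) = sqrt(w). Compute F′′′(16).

3/8192

The coefficient of (w - 16)^3 in the expansion is 1/16384, so F′′′(16) = 3! * (1/16384) = 3/8192.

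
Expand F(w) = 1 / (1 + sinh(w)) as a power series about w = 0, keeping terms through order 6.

77*w^6/45 - 181*w^5/120 + 4*w^4/3 - 7*w^3/6 + w^2 - w + 1

Write 1/(1+u) = 1 - u + u^2 - u^3 + ... and substitute the series for u.
[w^0] = 1;  [w^1] = -1;  [w^2] = 1;  [w^3] = -7/6;  [w^4] = 4/3;  [w^5] = -181/120;  [w^6] = 77/45.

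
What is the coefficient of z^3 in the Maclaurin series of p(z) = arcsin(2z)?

4/3

[z^0] = 0;  [z^1] = 2;  [z^2] = 0;  [z^3] = 4/3.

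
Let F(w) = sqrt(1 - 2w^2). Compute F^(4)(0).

-12

From the series, [w^4] F = -1/2; multiply by 4! = 24 to get -12.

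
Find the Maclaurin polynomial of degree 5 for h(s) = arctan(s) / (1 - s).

13*s^5/15 + 2*s^4/3 + 2*s^3/3 + s^2 + s

Use 1/(1 - r) = Σ r^k on the denominator, then take the Cauchy product.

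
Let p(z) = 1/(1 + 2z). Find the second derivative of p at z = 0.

8

From the series, [z^2] p = 4; multiply by 2! = 2 to get 8.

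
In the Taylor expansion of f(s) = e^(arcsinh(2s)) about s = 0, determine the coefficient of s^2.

Let u equal the inner series; expand the outer function in u and truncate.
[s^0] = 1;  [s^1] = 2;  [s^2] = 2.

2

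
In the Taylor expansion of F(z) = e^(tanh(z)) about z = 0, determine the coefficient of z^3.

-1/6

Substitute the inner expansion into the outer series and collect powers.
F(0) = 1
F′(0) = 1
F′′(0) = 1
F′′′(0) = -1
So c_3 = F′′′(0)/3! = -1/6.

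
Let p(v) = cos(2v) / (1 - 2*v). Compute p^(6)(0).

Expand 1/(denominator) as a geometric series and multiply by the numerator's series.
The coefficient of v^6 in the expansion is 1556/45, so p^(6)(0) = 6! * (1556/45) = 24896.

24896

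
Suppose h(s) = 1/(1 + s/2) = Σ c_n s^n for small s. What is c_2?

1/4

Use the known series and substitute for the argument.
h(0) = 1
h′(0) = -1/2
h′′(0) = 1/2
So c_2 = h′′(0)/2! = 1/4.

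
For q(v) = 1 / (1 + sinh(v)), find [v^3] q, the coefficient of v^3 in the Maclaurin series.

-7/6

Use the geometric series for the reciprocal, then substitute.
[v^0] = 1;  [v^1] = -1;  [v^2] = 1;  [v^3] = -7/6.
So c_3 = q′′′(0)/3! = -7/6.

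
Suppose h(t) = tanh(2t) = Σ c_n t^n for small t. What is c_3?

-8/3

[t^0] = 0;  [t^1] = 2;  [t^2] = 0;  [t^3] = -8/3.
So c_3 = h′′′(0)/3! = -8/3.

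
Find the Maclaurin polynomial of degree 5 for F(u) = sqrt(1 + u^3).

F(0) = 1
F′(0) = 0
F′′(0) = 0
F′′′(0) = 3
F^(4)(0) = 0
F^(5)(0) = 0
Then c_k = F^(k)(0)/k! gives each Taylor coefficient.

u^3/2 + 1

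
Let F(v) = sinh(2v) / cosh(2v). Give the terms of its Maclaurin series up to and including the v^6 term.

64*v^5/15 - 8*v^3/3 + 2*v

Write the quotient as an unknown series and match coefficients against numerator = denominator · series.
[v^0] = 0;  [v^1] = 2;  [v^2] = 0;  [v^3] = -8/3;  [v^4] = 0;  [v^5] = 64/15;  [v^6] = 0.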